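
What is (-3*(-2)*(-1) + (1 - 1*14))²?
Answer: 361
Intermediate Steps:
(-3*(-2)*(-1) + (1 - 1*14))² = (6*(-1) + (1 - 14))² = (-6 - 13)² = (-19)² = 361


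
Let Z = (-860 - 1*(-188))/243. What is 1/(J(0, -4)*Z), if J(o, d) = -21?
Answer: 27/1568 ≈ 0.017219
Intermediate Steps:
Z = -224/81 (Z = (-860 + 188)*(1/243) = -672*1/243 = -224/81 ≈ -2.7654)
1/(J(0, -4)*Z) = 1/(-21*(-224/81)) = 1/(1568/27) = 27/1568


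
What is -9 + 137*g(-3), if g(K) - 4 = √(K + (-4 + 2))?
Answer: 539 + 137*I*√5 ≈ 539.0 + 306.34*I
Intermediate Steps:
g(K) = 4 + √(-2 + K) (g(K) = 4 + √(K + (-4 + 2)) = 4 + √(K - 2) = 4 + √(-2 + K))
-9 + 137*g(-3) = -9 + 137*(4 + √(-2 - 3)) = -9 + 137*(4 + √(-5)) = -9 + 137*(4 + I*√5) = -9 + (548 + 137*I*√5) = 539 + 137*I*√5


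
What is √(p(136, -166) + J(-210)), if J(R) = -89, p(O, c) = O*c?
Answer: I*√22665 ≈ 150.55*I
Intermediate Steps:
√(p(136, -166) + J(-210)) = √(136*(-166) - 89) = √(-22576 - 89) = √(-22665) = I*√22665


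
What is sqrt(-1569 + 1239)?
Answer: I*sqrt(330) ≈ 18.166*I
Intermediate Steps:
sqrt(-1569 + 1239) = sqrt(-330) = I*sqrt(330)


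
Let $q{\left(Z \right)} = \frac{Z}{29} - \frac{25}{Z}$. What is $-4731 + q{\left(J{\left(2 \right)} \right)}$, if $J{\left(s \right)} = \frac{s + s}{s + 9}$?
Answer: $- \frac{6124465}{1276} \approx -4799.7$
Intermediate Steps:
$J{\left(s \right)} = \frac{2 s}{9 + s}$
$q{\left(Z \right)} = - \frac{25}{Z} + \frac{Z}{29}$ ($q{\left(Z \right)} = Z \frac{1}{29} - \frac{25}{Z} = \frac{Z}{29} - \frac{25}{Z} = - \frac{25}{Z} + \frac{Z}{29}$)
$-4731 + q{\left(J{\left(2 \right)} \right)} = -4731 - \left(\frac{275}{4} - \frac{2}{29} \cdot 2 \frac{1}{9 + 2}\right) = -4731 - \left(\frac{275}{4} - \frac{2}{29} \cdot 2 \cdot \frac{1}{11}\right) = -4731 + \left(- \frac{25}{\frac{4}{11}} + \frac{1}{29} \cdot \frac{4}{11}\right) = -4731 + \left(\left(-25\right) \frac{11}{4} + \frac{4}{319}\right) = -4731 + \left(- \frac{275}{4} + \frac{4}{319}\right) = -4731 - \frac{87709}{1276} = - \frac{6124465}{1276}$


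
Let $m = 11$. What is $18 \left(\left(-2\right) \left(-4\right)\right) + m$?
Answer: $155$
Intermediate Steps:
$18 \left(\left(-2\right) \left(-4\right)\right) + m = 18 \left(\left(-2\right) \left(-4\right)\right) + 11 = 18 \cdot 8 + 11 = 144 + 11 = 155$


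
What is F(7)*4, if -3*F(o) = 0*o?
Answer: 0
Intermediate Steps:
F(o) = 0 (F(o) = -0*o = -1/3*0 = 0)
F(7)*4 = 0*4 = 0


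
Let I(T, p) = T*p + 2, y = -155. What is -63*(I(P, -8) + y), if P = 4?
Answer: 11655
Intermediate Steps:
I(T, p) = 2 + T*p
-63*(I(P, -8) + y) = -63*((2 + 4*(-8)) - 155) = -63*((2 - 32) - 155) = -63*(-30 - 155) = -63*(-185) = 11655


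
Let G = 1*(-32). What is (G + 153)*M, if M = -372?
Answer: -45012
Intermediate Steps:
G = -32
(G + 153)*M = (-32 + 153)*(-372) = 121*(-372) = -45012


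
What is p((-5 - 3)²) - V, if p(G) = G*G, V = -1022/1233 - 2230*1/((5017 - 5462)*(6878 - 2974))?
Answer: 877567606961/214206624 ≈ 4096.8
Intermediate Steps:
V = -177275057/214206624 (V = -1022*1/1233 - 2230/(3904*(-445)) = -1022/1233 - 2230/(-1737280) = -1022/1233 - 2230*(-1/1737280) = -1022/1233 + 223/173728 = -177275057/214206624 ≈ -0.82759)
p(G) = G²
p((-5 - 3)²) - V = ((-5 - 3)²)² - 1*(-177275057/214206624) = ((-8)²)² + 177275057/214206624 = 64² + 177275057/214206624 = 4096 + 177275057/214206624 = 877567606961/214206624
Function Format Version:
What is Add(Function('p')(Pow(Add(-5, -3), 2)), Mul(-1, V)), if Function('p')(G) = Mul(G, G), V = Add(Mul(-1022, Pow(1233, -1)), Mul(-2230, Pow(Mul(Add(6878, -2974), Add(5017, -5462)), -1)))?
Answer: Rational(877567606961, 214206624) ≈ 4096.8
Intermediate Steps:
V = Rational(-177275057, 214206624) (V = Add(Mul(-1022, Rational(1, 1233)), Mul(-2230, Pow(Mul(3904, -445), -1))) = Add(Rational(-1022, 1233), Mul(-2230, Pow(-1737280, -1))) = Add(Rational(-1022, 1233), Mul(-2230, Rational(-1, 1737280))) = Add(Rational(-1022, 1233), Rational(223, 173728)) = Rational(-177275057, 214206624) ≈ -0.82759)
Function('p')(G) = Pow(G, 2)
Add(Function('p')(Pow(Add(-5, -3), 2)), Mul(-1, V)) = Add(Pow(Pow(Add(-5, -3), 2), 2), Mul(-1, Rational(-177275057, 214206624))) = Add(Pow(Pow(-8, 2), 2), Rational(177275057, 214206624)) = Add(Pow(64, 2), Rational(177275057, 214206624)) = Add(4096, Rational(177275057, 214206624)) = Rational(877567606961, 214206624)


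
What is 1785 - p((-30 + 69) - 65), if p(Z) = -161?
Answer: 1946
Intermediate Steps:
1785 - p((-30 + 69) - 65) = 1785 - 1*(-161) = 1785 + 161 = 1946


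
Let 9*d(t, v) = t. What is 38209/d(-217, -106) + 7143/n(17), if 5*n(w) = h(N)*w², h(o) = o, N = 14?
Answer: -28236579/17918 ≈ -1575.9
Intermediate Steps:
d(t, v) = t/9
n(w) = 14*w²/5 (n(w) = (14*w²)/5 = 14*w²/5)
38209/d(-217, -106) + 7143/n(17) = 38209/(((⅑)*(-217))) + 7143/(((14/5)*17²)) = 38209/(-217/9) + 7143/(((14/5)*289)) = 38209*(-9/217) + 7143/(4046/5) = -343881/217 + 7143*(5/4046) = -343881/217 + 35715/4046 = -28236579/17918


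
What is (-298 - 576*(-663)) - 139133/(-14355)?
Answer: 5477863583/14355 ≈ 3.8160e+5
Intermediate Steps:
(-298 - 576*(-663)) - 139133/(-14355) = (-298 + 381888) - 139133*(-1/14355) = 381590 + 139133/14355 = 5477863583/14355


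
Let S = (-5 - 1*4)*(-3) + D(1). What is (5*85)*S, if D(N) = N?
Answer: 11900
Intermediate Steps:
S = 28 (S = (-5 - 1*4)*(-3) + 1 = (-5 - 4)*(-3) + 1 = -9*(-3) + 1 = 27 + 1 = 28)
(5*85)*S = (5*85)*28 = 425*28 = 11900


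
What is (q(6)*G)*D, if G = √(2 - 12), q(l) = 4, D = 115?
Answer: 460*I*√10 ≈ 1454.6*I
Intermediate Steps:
G = I*√10 (G = √(-10) = I*√10 ≈ 3.1623*I)
(q(6)*G)*D = (4*(I*√10))*115 = (4*I*√10)*115 = 460*I*√10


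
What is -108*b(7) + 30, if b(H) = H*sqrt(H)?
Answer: 30 - 756*sqrt(7) ≈ -1970.2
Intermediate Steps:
b(H) = H**(3/2)
-108*b(7) + 30 = -756*sqrt(7) + 30 = 30 - 756*sqrt(7)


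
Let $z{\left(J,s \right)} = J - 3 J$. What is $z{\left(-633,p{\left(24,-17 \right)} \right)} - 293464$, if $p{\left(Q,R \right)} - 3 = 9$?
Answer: $-292198$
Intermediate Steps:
$p{\left(Q,R \right)} = 12$ ($p{\left(Q,R \right)} = 3 + 9 = 12$)
$z{\left(J,s \right)} = - 2 J$
$z{\left(-633,p{\left(24,-17 \right)} \right)} - 293464 = \left(-2\right) \left(-633\right) - 293464 = 1266 - 293464 = -292198$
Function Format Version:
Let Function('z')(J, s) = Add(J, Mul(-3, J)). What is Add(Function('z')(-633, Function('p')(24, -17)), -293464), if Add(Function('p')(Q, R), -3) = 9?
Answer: -292198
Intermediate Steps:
Function('p')(Q, R) = 12 (Function('p')(Q, R) = Add(3, 9) = 12)
Function('z')(J, s) = Mul(-2, J)
Add(Function('z')(-633, Function('p')(24, -17)), -293464) = Add(Mul(-2, -633), -293464) = Add(1266, -293464) = -292198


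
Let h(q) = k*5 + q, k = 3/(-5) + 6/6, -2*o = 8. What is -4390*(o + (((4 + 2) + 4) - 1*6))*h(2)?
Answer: 0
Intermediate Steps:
o = -4 (o = -½*8 = -4)
k = ⅖ (k = 3*(-⅕) + 6*(⅙) = -⅗ + 1 = ⅖ ≈ 0.40000)
h(q) = 2 + q (h(q) = (⅖)*5 + q = 2 + q)
-4390*(o + (((4 + 2) + 4) - 1*6))*h(2) = -4390*(-4 + (((4 + 2) + 4) - 1*6))*(2 + 2) = -4390*(-4 + ((6 + 4) - 6))*4 = -4390*(-4 + (10 - 6))*4 = -4390*(-4 + 4)*4 = -0*4 = -4390*0 = 0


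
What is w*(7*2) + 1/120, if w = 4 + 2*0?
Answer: 6721/120 ≈ 56.008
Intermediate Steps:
w = 4 (w = 4 + 0 = 4)
w*(7*2) + 1/120 = 4*(7*2) + 1/120 = 4*14 + 1/120 = 56 + 1/120 = 6721/120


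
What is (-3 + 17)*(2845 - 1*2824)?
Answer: 294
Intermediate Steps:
(-3 + 17)*(2845 - 1*2824) = 14*(2845 - 2824) = 14*21 = 294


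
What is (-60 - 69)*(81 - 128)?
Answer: 6063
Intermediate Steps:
(-60 - 69)*(81 - 128) = -129*(-47) = 6063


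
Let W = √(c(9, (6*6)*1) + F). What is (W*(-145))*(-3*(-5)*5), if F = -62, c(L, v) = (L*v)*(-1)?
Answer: -10875*I*√386 ≈ -2.1366e+5*I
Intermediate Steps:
c(L, v) = -L*v
W = I*√386 (W = √(-1*9*(6*6)*1 - 62) = √(-1*9*36*1 - 62) = √(-1*9*36 - 62) = √(-324 - 62) = √(-386) = I*√386 ≈ 19.647*I)
(W*(-145))*(-3*(-5)*5) = ((I*√386)*(-145))*(-3*(-5)*5) = (-145*I*√386)*(15*5) = -145*I*√386*75 = -10875*I*√386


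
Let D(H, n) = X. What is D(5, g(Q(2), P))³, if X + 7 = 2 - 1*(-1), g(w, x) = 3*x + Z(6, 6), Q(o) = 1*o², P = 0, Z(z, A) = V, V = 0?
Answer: -64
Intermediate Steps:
Z(z, A) = 0
Q(o) = o²
g(w, x) = 3*x (g(w, x) = 3*x + 0 = 3*x)
X = -4 (X = -7 + (2 - 1*(-1)) = -7 + (2 + 1) = -7 + 3 = -4)
D(H, n) = -4
D(5, g(Q(2), P))³ = (-4)³ = -64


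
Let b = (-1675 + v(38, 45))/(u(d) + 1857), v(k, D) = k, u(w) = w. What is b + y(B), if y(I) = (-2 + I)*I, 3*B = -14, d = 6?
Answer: 56323/1863 ≈ 30.232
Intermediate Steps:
B = -14/3 (B = (1/3)*(-14) = -14/3 ≈ -4.6667)
b = -1637/1863 (b = (-1675 + 38)/(6 + 1857) = -1637/1863 ≈ -0.87869)
y(I) = I*(-2 + I)
b + y(B) = -1637/1863 - 14*(-2 - 14/3)/3 = -1637/1863 - 14/3*(-20/3) = -1637/1863 + 280/9 = 56323/1863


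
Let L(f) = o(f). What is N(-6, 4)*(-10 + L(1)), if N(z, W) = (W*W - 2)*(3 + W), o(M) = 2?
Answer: -784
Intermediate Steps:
L(f) = 2
N(z, W) = (-2 + W²)*(3 + W) (N(z, W) = (W² - 2)*(3 + W) = (-2 + W²)*(3 + W))
N(-6, 4)*(-10 + L(1)) = (-6 + 4³ - 2*4 + 3*4²)*(-10 + 2) = (-6 + 64 - 8 + 3*16)*(-8) = (-6 + 64 - 8 + 48)*(-8) = 98*(-8) = -784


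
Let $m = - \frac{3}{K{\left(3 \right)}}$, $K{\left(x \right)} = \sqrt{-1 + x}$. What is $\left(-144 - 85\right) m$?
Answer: $\frac{687 \sqrt{2}}{2} \approx 485.78$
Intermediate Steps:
$m = - \frac{3 \sqrt{2}}{2}$ ($m = - \frac{3}{\sqrt{-1 + 3}} = - \frac{3}{\sqrt{2}} = - 3 \frac{\sqrt{2}}{2} = - \frac{3 \sqrt{2}}{2} \approx -2.1213$)
$\left(-144 - 85\right) m = \left(-144 - 85\right) \left(- \frac{3 \sqrt{2}}{2}\right) = - 229 \left(- \frac{3 \sqrt{2}}{2}\right) = \frac{687 \sqrt{2}}{2}$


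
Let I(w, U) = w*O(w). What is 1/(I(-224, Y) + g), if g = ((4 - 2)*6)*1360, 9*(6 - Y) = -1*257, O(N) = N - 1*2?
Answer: 1/66944 ≈ 1.4938e-5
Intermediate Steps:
O(N) = -2 + N (O(N) = N - 2 = -2 + N)
Y = 311/9 (Y = 6 - (-1)*257/9 = 6 - ⅑*(-257) = 6 + 257/9 = 311/9 ≈ 34.556)
I(w, U) = w*(-2 + w)
g = 16320 (g = (2*6)*1360 = 12*1360 = 16320)
1/(I(-224, Y) + g) = 1/(-224*(-2 - 224) + 16320) = 1/(-224*(-226) + 16320) = 1/(50624 + 16320) = 1/66944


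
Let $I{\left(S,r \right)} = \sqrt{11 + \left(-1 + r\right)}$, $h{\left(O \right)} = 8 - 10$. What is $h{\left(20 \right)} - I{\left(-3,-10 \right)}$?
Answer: $-2$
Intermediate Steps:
$h{\left(O \right)} = -2$ ($h{\left(O \right)} = 8 - 10 = -2$)
$I{\left(S,r \right)} = \sqrt{10 + r}$
$h{\left(20 \right)} - I{\left(-3,-10 \right)} = -2 - \sqrt{10 - 10} = -2 - \sqrt{0} = -2 - 0 = -2 + 0 = -2$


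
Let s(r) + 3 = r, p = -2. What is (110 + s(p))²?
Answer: 11025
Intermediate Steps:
s(r) = -3 + r
(110 + s(p))² = (110 + (-3 - 2))² = (110 - 5)² = 105² = 11025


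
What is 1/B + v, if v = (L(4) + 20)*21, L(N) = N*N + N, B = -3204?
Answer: 2691359/3204 ≈ 840.00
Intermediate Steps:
L(N) = N + N² (L(N) = N² + N = N + N²)
v = 840 (v = (4*(1 + 4) + 20)*21 = (4*5 + 20)*21 = (20 + 20)*21 = 40*21 = 840)
1/B + v = 1/(-3204) + 840 = -1/3204 + 840 = 2691359/3204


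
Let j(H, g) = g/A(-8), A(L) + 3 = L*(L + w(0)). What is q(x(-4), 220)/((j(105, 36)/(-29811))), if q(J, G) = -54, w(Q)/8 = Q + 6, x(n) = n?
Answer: -28886859/2 ≈ -1.4443e+7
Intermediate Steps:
w(Q) = 48 + 8*Q (w(Q) = 8*(Q + 6) = 8*(6 + Q) = 48 + 8*Q)
A(L) = -3 + L*(48 + L) (A(L) = -3 + L*(L + (48 + 8*0)) = -3 + L*(L + (48 + 0)) = -3 + L*(L + 48) = -3 + L*(48 + L))
j(H, g) = -g/323 (j(H, g) = g/(-3 + (-8)**2 + 48*(-8)) = g/(-3 + 64 - 384) = g/(-323) = g*(-1/323) = -g/323)
q(x(-4), 220)/((j(105, 36)/(-29811))) = -54/(-1/323*36/(-29811)) = -54/((-36/323*(-1/29811))) = -54/12/3209651 = -54*3209651/12 = -28886859/2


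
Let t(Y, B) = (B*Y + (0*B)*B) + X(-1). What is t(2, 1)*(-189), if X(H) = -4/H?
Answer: -1134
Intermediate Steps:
t(Y, B) = 4 + B*Y (t(Y, B) = (B*Y + (0*B)*B) - 4/(-1) = (B*Y + 0*B) - 4*(-1) = (B*Y + 0) + 4 = B*Y + 4 = 4 + B*Y)
t(2, 1)*(-189) = (4 + 1*2)*(-189) = (4 + 2)*(-189) = 6*(-189) = -1134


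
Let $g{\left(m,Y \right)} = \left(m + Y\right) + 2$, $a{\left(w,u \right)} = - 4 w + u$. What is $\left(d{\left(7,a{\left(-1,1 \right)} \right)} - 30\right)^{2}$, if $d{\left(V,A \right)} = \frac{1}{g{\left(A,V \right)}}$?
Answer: $\frac{175561}{196} \approx 895.72$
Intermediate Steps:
$a{\left(w,u \right)} = u - 4 w$
$g{\left(m,Y \right)} = 2 + Y + m$ ($g{\left(m,Y \right)} = \left(Y + m\right) + 2 = 2 + Y + m$)
$d{\left(V,A \right)} = \frac{1}{2 + A + V}$ ($d{\left(V,A \right)} = \frac{1}{2 + V + A} = \frac{1}{2 + A + V}$)
$\left(d{\left(7,a{\left(-1,1 \right)} \right)} - 30\right)^{2} = \left(\frac{1}{2 + \left(1 - -4\right) + 7} - 30\right)^{2} = \left(\frac{1}{2 + \left(1 + 4\right) + 7} - 30\right)^{2} = \left(\frac{1}{2 + 5 + 7} - 30\right)^{2} = \left(\frac{1}{14} - 30\right)^{2} = \left(- \frac{419}{14}\right)^{2} = \frac{175561}{196}$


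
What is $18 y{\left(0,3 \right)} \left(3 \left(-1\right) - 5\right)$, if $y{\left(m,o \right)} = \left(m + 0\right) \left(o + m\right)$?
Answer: $0$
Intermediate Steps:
$y{\left(m,o \right)} = m \left(m + o\right)$
$18 y{\left(0,3 \right)} \left(3 \left(-1\right) - 5\right) = 18 \cdot 0 \left(0 + 3\right) \left(3 \left(-1\right) - 5\right) = 18 \cdot 0 \cdot 3 \left(-3 - 5\right) = 18 \cdot 0 \left(-8\right) = 0 \left(-8\right) = 0$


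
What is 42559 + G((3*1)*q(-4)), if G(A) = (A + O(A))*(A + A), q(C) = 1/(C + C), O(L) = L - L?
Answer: 1361897/32 ≈ 42559.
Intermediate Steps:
O(L) = 0
q(C) = 1/(2*C)
G(A) = 2*A**2 (G(A) = (A + 0)*(A + A) = A*(2*A) = 2*A**2)
42559 + G((3*1)*q(-4)) = 42559 + 2*((3*1)*((1/2)/(-4)))**2 = 42559 + 2*(3*((1/2)*(-1/4)))**2 = 42559 + 2*(3*(-1/8))**2 = 42559 + 2*(-3/8)**2 = 42559 + 2*(9/64) = 42559 + 9/32 = 1361897/32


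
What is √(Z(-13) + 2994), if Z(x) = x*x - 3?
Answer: 2*√790 ≈ 56.214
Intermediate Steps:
Z(x) = -3 + x² (Z(x) = x² - 3 = -3 + x²)
√(Z(-13) + 2994) = √((-3 + (-13)²) + 2994) = √((-3 + 169) + 2994) = √(166 + 2994) = √3160 = 2*√790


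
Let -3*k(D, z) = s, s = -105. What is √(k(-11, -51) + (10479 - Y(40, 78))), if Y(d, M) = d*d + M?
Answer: 94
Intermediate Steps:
Y(d, M) = M + d² (Y(d, M) = d² + M = M + d²)
k(D, z) = 35 (k(D, z) = -⅓*(-105) = 35)
√(k(-11, -51) + (10479 - Y(40, 78))) = √(35 + (10479 - (78 + 40²))) = √(35 + (10479 - (78 + 1600))) = √(35 + (10479 - 1*1678)) = √(35 + (10479 - 1678)) = √(35 + 8801) = √8836 = 94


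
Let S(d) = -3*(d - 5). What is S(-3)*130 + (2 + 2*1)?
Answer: 3124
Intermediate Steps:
S(d) = 15 - 3*d (S(d) = -3*(-5 + d) = 15 - 3*d)
S(-3)*130 + (2 + 2*1) = (15 - 3*(-3))*130 + (2 + 2*1) = (15 + 9)*130 + (2 + 2) = 24*130 + 4 = 3120 + 4 = 3124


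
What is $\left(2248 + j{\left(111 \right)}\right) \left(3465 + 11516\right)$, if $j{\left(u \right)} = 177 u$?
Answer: $328008995$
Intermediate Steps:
$\left(2248 + j{\left(111 \right)}\right) \left(3465 + 11516\right) = \left(2248 + 177 \cdot 111\right) \left(3465 + 11516\right) = \left(2248 + 19647\right) 14981 = 21895 \cdot 14981 = 328008995$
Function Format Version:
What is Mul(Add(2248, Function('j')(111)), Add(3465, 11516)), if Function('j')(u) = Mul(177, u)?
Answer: 328008995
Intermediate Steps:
Mul(Add(2248, Function('j')(111)), Add(3465, 11516)) = Mul(Add(2248, Mul(177, 111)), Add(3465, 11516)) = Mul(Add(2248, 19647), 14981) = Mul(21895, 14981) = 328008995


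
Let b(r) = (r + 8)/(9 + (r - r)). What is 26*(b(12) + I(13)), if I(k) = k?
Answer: 3562/9 ≈ 395.78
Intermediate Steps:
b(r) = 8/9 + r/9 (b(r) = (8 + r)/(9 + 0) = (8 + r)/9 = (8 + r)*(⅑) = 8/9 + r/9)
26*(b(12) + I(13)) = 26*((8/9 + (⅑)*12) + 13) = 26*((8/9 + 4/3) + 13) = 26*(20/9 + 13) = 26*(137/9) = 3562/9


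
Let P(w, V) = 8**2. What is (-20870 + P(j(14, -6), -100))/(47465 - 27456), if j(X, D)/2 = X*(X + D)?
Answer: -20806/20009 ≈ -1.0398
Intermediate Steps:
j(X, D) = 2*X*(D + X) (j(X, D) = 2*(X*(X + D)) = 2*(X*(D + X)) = 2*X*(D + X))
P(w, V) = 64
(-20870 + P(j(14, -6), -100))/(47465 - 27456) = (-20870 + 64)/(47465 - 27456) = -20806/20009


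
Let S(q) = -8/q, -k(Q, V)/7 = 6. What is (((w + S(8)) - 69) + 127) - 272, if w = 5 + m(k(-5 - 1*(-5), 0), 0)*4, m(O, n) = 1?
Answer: -206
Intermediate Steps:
k(Q, V) = -42 (k(Q, V) = -7*6 = -42)
w = 9 (w = 5 + 1*4 = 5 + 4 = 9)
(((w + S(8)) - 69) + 127) - 272 = (((9 - 8/8) - 69) + 127) - 272 = (((9 - 8*⅛) - 69) + 127) - 272 = (((9 - 1) - 69) + 127) - 272 = ((8 - 69) + 127) - 272 = (-61 + 127) - 272 = 66 - 272 = -206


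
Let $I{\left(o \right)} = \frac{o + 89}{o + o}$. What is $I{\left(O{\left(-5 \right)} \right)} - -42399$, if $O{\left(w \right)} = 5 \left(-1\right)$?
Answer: $\frac{211953}{5} \approx 42391.0$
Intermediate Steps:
$O{\left(w \right)} = -5$
$I{\left(o \right)} = \frac{89 + o}{2 o}$
$I{\left(O{\left(-5 \right)} \right)} - -42399 = \frac{89 - 5}{2 \left(-5\right)} - -42399 = \frac{1}{2} \left(- \frac{1}{5}\right) 84 + 42399 = - \frac{42}{5} + 42399 = \frac{211953}{5}$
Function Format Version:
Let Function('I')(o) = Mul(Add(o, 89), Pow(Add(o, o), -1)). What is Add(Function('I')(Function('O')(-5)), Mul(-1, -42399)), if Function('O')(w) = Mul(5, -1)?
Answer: Rational(211953, 5) ≈ 42391.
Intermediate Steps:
Function('O')(w) = -5
Function('I')(o) = Mul(Rational(1, 2), Pow(o, -1), Add(89, o)) (Function('I')(o) = Mul(Add(89, o), Pow(Mul(2, o), -1)) = Mul(Add(89, o), Mul(Rational(1, 2), Pow(o, -1))) = Mul(Rational(1, 2), Pow(o, -1), Add(89, o)))
Add(Function('I')(Function('O')(-5)), Mul(-1, -42399)) = Add(Mul(Rational(1, 2), Pow(-5, -1), Add(89, -5)), Mul(-1, -42399)) = Add(Mul(Rational(1, 2), Rational(-1, 5), 84), 42399) = Add(Rational(-42, 5), 42399) = Rational(211953, 5)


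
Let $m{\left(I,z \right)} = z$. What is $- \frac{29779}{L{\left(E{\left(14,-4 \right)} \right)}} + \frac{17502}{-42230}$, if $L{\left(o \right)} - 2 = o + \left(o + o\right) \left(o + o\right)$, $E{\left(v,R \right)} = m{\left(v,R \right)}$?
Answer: $- \frac{629326147}{1309130} \approx -480.72$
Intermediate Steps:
$E{\left(v,R \right)} = R$
$L{\left(o \right)} = 2 + o + 4 o^{2}$ ($L{\left(o \right)} = 2 + \left(o + \left(o + o\right) \left(o + o\right)\right) = 2 + \left(o + 2 o 2 o\right) = 2 + \left(o + 4 o^{2}\right) = 2 + o + 4 o^{2}$)
$- \frac{29779}{L{\left(E{\left(14,-4 \right)} \right)}} + \frac{17502}{-42230} = - \frac{29779}{2 - 4 + 4 \left(-4\right)^{2}} + \frac{17502}{-42230} = - \frac{29779}{2 - 4 + 4 \cdot 16} + 17502 \left(- \frac{1}{42230}\right) = - \frac{29779}{2 - 4 + 64} - \frac{8751}{21115} = - \frac{29779}{62} - \frac{8751}{21115} = - \frac{629326147}{1309130}$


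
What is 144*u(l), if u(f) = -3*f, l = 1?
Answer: -432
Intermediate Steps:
144*u(l) = 144*(-3*1) = 144*(-3) = -432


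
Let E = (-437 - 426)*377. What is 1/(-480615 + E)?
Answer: -1/805966 ≈ -1.2407e-6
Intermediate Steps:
E = -325351 (E = -863*377 = -325351)
1/(-480615 + E) = 1/(-480615 - 325351) = 1/(-805966) = -1/805966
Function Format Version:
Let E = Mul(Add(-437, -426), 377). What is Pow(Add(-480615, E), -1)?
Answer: Rational(-1, 805966) ≈ -1.2407e-6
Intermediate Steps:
E = -325351 (E = Mul(-863, 377) = -325351)
Pow(Add(-480615, E), -1) = Pow(Add(-480615, -325351), -1) = Pow(-805966, -1) = Rational(-1, 805966)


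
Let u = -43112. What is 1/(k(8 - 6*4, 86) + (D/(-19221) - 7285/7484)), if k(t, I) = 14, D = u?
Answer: 143849964/2196524719 ≈ 0.065490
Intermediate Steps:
D = -43112
1/(k(8 - 6*4, 86) + (D/(-19221) - 7285/7484)) = 1/(14 + (-43112/(-19221) - 7285/7484)) = 1/(14 + (-43112*(-1/19221) - 7285*1/7484)) = 1/(14 + (43112/19221 - 7285/7484)) = 1/(14 + 182625223/143849964) = 1/(2196524719/143849964) = 143849964/2196524719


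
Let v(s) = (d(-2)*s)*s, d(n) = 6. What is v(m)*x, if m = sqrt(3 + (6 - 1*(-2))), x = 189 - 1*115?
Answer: 4884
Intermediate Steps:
x = 74 (x = 189 - 115 = 74)
m = sqrt(11) (m = sqrt(3 + (6 + 2)) = sqrt(3 + 8) = sqrt(11) ≈ 3.3166)
v(s) = 6*s**2 (v(s) = (6*s)*s = 6*s**2)
v(m)*x = (6*(sqrt(11))**2)*74 = (6*11)*74 = 66*74 = 4884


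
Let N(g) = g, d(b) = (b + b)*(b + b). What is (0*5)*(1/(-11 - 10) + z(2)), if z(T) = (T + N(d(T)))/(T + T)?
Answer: 0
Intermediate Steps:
d(b) = 4*b² (d(b) = (2*b)*(2*b) = 4*b²)
z(T) = (T + 4*T²)/(2*T) (z(T) = (T + 4*T²)/(T + T) = (T + 4*T²)/((2*T)) = (T + 4*T²)*(1/(2*T)) = (T + 4*T²)/(2*T))
(0*5)*(1/(-11 - 10) + z(2)) = (0*5)*(1/(-11 - 10) + (½ + 2*2)) = 0*(1/(-21) + (½ + 4)) = 0*(-1/21 + 9/2) = 0*(187/42) = 0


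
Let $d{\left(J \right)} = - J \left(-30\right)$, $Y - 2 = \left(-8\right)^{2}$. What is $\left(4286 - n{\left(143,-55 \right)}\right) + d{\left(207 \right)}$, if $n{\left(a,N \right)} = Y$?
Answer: $10430$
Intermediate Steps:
$Y = 66$ ($Y = 2 + \left(-8\right)^{2} = 2 + 64 = 66$)
$n{\left(a,N \right)} = 66$
$d{\left(J \right)} = 30 J$
$\left(4286 - n{\left(143,-55 \right)}\right) + d{\left(207 \right)} = \left(4286 - 66\right) + 30 \cdot 207 = \left(4286 - 66\right) + 6210 = 4220 + 6210 = 10430$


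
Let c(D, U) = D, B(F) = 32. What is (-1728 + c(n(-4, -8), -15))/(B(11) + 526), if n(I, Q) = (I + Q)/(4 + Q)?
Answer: -575/186 ≈ -3.0914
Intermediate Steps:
n(I, Q) = (I + Q)/(4 + Q)
(-1728 + c(n(-4, -8), -15))/(B(11) + 526) = (-1728 + (-4 - 8)/(4 - 8))/(32 + 526) = (-1728 - 12/(-4))/558 = (-1728 - ¼*(-12))*(1/558) = (-1728 + 3)*(1/558) = -1725*1/558 = -575/186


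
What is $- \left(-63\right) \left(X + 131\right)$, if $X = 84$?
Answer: $13545$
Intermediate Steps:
$- \left(-63\right) \left(X + 131\right) = - \left(-63\right) \left(84 + 131\right) = - \left(-63\right) 215 = \left(-1\right) \left(-13545\right) = 13545$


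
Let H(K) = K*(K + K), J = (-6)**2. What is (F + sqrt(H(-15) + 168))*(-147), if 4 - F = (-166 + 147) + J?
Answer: 1911 - 147*sqrt(618) ≈ -1743.4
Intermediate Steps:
J = 36
H(K) = 2*K**2 (H(K) = K*(2*K) = 2*K**2)
F = -13 (F = 4 - ((-166 + 147) + 36) = 4 - (-19 + 36) = 4 - 1*17 = 4 - 17 = -13)
(F + sqrt(H(-15) + 168))*(-147) = (-13 + sqrt(2*(-15)**2 + 168))*(-147) = (-13 + sqrt(2*225 + 168))*(-147) = (-13 + sqrt(450 + 168))*(-147) = (-13 + sqrt(618))*(-147) = 1911 - 147*sqrt(618)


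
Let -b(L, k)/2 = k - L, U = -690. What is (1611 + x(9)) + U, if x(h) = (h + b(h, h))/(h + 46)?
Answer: 50664/55 ≈ 921.16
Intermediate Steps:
b(L, k) = -2*k + 2*L (b(L, k) = -2*(k - L) = -2*k + 2*L)
x(h) = h/(46 + h) (x(h) = (h + (-2*h + 2*h))/(h + 46) = (h + 0)/(46 + h) = h/(46 + h))
(1611 + x(9)) + U = (1611 + 9/(46 + 9)) - 690 = (1611 + 9/55) - 690 = 88614/55 - 690 = 50664/55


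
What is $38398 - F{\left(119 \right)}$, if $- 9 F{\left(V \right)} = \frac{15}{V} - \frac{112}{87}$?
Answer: $\frac{3577798423}{93177} \approx 38398.0$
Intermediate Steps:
$F{\left(V \right)} = \frac{112}{783} - \frac{5}{3 V}$ ($F{\left(V \right)} = - \frac{\frac{15}{V} - \frac{112}{87}}{9} = - \frac{- \frac{112}{87} + \frac{15}{V}}{9} = \frac{112}{783} - \frac{5}{3 V}$)
$38398 - F{\left(119 \right)} = 38398 - \frac{-1305 + 112 \cdot 119}{783 \cdot 119} = 38398 - \frac{1}{783} \cdot \frac{1}{119} \left(-1305 + 13328\right) = 38398 - \frac{1}{783} \cdot \frac{1}{119} \cdot 12023 = 38398 - \frac{12023}{93177} = \frac{3577798423}{93177}$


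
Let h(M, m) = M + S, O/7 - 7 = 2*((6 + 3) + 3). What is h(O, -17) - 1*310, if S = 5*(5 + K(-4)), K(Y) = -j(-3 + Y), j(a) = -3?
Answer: -53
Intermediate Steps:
O = 217 (O = 49 + 7*(2*((6 + 3) + 3)) = 49 + 7*(2*(9 + 3)) = 49 + 7*(2*12) = 49 + 7*24 = 49 + 168 = 217)
K(Y) = 3 (K(Y) = -1*(-3) = 3)
S = 40 (S = 5*(5 + 3) = 5*8 = 40)
h(M, m) = 40 + M (h(M, m) = M + 40 = 40 + M)
h(O, -17) - 1*310 = (40 + 217) - 1*310 = 257 - 310 = -53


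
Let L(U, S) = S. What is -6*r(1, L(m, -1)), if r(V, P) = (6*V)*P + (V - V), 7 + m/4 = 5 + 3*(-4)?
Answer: 36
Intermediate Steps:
m = -56 (m = -28 + 4*(5 + 3*(-4)) = -28 + 4*(5 - 12) = -28 + 4*(-7) = -28 - 28 = -56)
r(V, P) = 6*P*V (r(V, P) = 6*P*V + 0 = 6*P*V)
-6*r(1, L(m, -1)) = -36*(-1) = -6*(-6) = 36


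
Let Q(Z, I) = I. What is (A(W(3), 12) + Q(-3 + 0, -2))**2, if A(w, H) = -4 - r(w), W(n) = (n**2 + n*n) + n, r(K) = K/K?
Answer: 49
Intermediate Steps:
r(K) = 1
W(n) = n + 2*n**2 (W(n) = (n**2 + n**2) + n = 2*n**2 + n = n + 2*n**2)
A(w, H) = -5 (A(w, H) = -4 - 1*1 = -4 - 1 = -5)
(A(W(3), 12) + Q(-3 + 0, -2))**2 = (-5 - 2)**2 = (-7)**2 = 49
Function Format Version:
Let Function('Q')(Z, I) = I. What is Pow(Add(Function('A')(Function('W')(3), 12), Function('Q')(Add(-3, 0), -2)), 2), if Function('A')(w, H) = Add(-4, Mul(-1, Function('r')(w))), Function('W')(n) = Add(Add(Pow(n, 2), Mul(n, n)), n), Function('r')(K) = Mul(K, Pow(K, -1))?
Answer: 49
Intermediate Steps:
Function('r')(K) = 1
Function('W')(n) = Add(n, Mul(2, Pow(n, 2))) (Function('W')(n) = Add(Add(Pow(n, 2), Pow(n, 2)), n) = Add(Mul(2, Pow(n, 2)), n) = Add(n, Mul(2, Pow(n, 2))))
Function('A')(w, H) = -5 (Function('A')(w, H) = Add(-4, Mul(-1, 1)) = Add(-4, -1) = -5)
Pow(Add(Function('A')(Function('W')(3), 12), Function('Q')(Add(-3, 0), -2)), 2) = Pow(Add(-5, -2), 2) = Pow(-7, 2) = 49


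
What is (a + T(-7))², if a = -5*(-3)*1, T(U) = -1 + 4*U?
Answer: 196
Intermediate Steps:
a = 15 (a = 15*1 = 15)
(a + T(-7))² = (15 + (-1 + 4*(-7)))² = (15 + (-1 - 28))² = (15 - 29)² = (-14)² = 196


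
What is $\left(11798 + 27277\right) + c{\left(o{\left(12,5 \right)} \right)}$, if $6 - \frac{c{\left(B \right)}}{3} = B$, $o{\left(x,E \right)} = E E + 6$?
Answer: $39000$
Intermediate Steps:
$o{\left(x,E \right)} = 6 + E^{2}$ ($o{\left(x,E \right)} = E^{2} + 6 = 6 + E^{2}$)
$c{\left(B \right)} = 18 - 3 B$
$\left(11798 + 27277\right) + c{\left(o{\left(12,5 \right)} \right)} = \left(11798 + 27277\right) + \left(18 - 3 \left(6 + 5^{2}\right)\right) = 39075 + \left(18 - 3 \left(6 + 25\right)\right) = 39075 + \left(18 - 93\right) = 39075 - 75 = 39000$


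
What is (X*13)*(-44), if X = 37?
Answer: -21164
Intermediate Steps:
(X*13)*(-44) = (37*13)*(-44) = 481*(-44) = -21164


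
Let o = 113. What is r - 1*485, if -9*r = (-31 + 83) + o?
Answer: -1510/3 ≈ -503.33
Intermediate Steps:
r = -55/3 (r = -((-31 + 83) + 113)/9 = -(52 + 113)/9 = -1/9*165 = -55/3 ≈ -18.333)
r - 1*485 = -55/3 - 1*485 = -55/3 - 485 = -1510/3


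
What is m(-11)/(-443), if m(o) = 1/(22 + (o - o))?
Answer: -1/9746 ≈ -0.00010261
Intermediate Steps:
m(o) = 1/22 (m(o) = 1/(22 + 0) = 1/22)
m(-11)/(-443) = (1/22)/(-443) = (1/22)*(-1/443) = -1/9746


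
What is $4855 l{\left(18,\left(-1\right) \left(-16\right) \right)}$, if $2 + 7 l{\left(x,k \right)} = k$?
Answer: $9710$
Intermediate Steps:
$l{\left(x,k \right)} = - \frac{2}{7} + \frac{k}{7}$
$4855 l{\left(18,\left(-1\right) \left(-16\right) \right)} = 4855 \left(- \frac{2}{7} + \frac{\left(-1\right) \left(-16\right)}{7}\right) = 4855 \left(- \frac{2}{7} + \frac{1}{7} \cdot 16\right) = 4855 \left(- \frac{2}{7} + \frac{16}{7}\right) = 4855 \cdot 2 = 9710$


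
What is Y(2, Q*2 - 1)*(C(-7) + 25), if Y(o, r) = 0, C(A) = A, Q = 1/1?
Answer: 0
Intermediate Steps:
Q = 1
Y(2, Q*2 - 1)*(C(-7) + 25) = 0*(-7 + 25) = 0*18 = 0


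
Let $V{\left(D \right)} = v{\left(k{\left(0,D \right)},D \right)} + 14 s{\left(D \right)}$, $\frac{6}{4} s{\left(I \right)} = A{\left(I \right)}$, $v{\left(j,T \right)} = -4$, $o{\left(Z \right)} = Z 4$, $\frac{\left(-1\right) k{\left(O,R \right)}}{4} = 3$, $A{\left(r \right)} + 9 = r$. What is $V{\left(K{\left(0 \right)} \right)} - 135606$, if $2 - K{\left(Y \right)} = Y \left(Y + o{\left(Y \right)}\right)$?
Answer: $- \frac{407026}{3} \approx -1.3568 \cdot 10^{5}$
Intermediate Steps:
$A{\left(r \right)} = -9 + r$
$k{\left(O,R \right)} = -12$ ($k{\left(O,R \right)} = \left(-4\right) 3 = -12$)
$o{\left(Z \right)} = 4 Z$
$s{\left(I \right)} = -6 + \frac{2 I}{3}$ ($s{\left(I \right)} = \frac{2 \left(-9 + I\right)}{3} = -6 + \frac{2 I}{3}$)
$K{\left(Y \right)} = 2 - 5 Y^{2}$ ($K{\left(Y \right)} = 2 - Y \left(Y + 4 Y\right) = 2 - Y 5 Y = 2 - 5 Y^{2}$)
$V{\left(D \right)} = -88 + \frac{28 D}{3}$ ($V{\left(D \right)} = -4 + 14 \left(-6 + \frac{2 D}{3}\right) = -4 + \left(-84 + \frac{28 D}{3}\right) = -88 + \frac{28 D}{3}$)
$V{\left(K{\left(0 \right)} \right)} - 135606 = \left(-88 + \frac{28 \left(2 - 5 \cdot 0^{2}\right)}{3}\right) - 135606 = \left(-88 + \frac{28 \left(2 - 0\right)}{3}\right) - 135606 = \left(-88 + \frac{28 \left(2 + 0\right)}{3}\right) - 135606 = \left(-88 + \frac{28}{3} \cdot 2\right) - 135606 = \left(-88 + \frac{56}{3}\right) - 135606 = - \frac{208}{3} - 135606 = - \frac{407026}{3}$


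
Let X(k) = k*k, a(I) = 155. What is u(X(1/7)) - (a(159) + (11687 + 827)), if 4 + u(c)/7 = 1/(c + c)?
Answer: -25051/2 ≈ -12526.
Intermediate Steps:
X(k) = k²
u(c) = -28 + 7/(2*c) (u(c) = -28 + 7/(c + c) = -28 + 7/((2*c)) = -28 + 7*(1/(2*c)) = -28 + 7/(2*c))
u(X(1/7)) - (a(159) + (11687 + 827)) = (-28 + 7/(2*((1/7)²))) - (155 + (11687 + 827)) = (-28 + 7/(2*((⅐)²))) - (155 + 12514) = (-28 + 7/(2*(1/49))) - 1*12669 = (-28 + (7/2)*49) - 12669 = (-28 + 343/2) - 12669 = 287/2 - 12669 = -25051/2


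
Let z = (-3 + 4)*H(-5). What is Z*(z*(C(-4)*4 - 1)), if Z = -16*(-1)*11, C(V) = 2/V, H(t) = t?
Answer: 2640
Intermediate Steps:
z = -5 (z = (-3 + 4)*(-5) = 1*(-5) = -5)
Z = 176 (Z = 16*11 = 176)
Z*(z*(C(-4)*4 - 1)) = 176*(-5*((2/(-4))*4 - 1)) = 176*(-5*((2*(-¼))*4 - 1)) = 176*(-5*(-½*4 - 1)) = 176*(-5*(-2 - 1)) = 176*(-5*(-3)) = 176*15 = 2640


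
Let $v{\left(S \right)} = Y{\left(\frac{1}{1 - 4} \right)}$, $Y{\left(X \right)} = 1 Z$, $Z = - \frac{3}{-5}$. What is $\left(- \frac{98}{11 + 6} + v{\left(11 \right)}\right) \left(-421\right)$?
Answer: $\frac{184819}{85} \approx 2174.3$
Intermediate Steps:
$Z = \frac{3}{5}$ ($Z = \left(-3\right) \left(- \frac{1}{5}\right) = \frac{3}{5} \approx 0.6$)
$Y{\left(X \right)} = \frac{3}{5}$ ($Y{\left(X \right)} = 1 \cdot \frac{3}{5} = \frac{3}{5}$)
$v{\left(S \right)} = \frac{3}{5}$
$\left(- \frac{98}{11 + 6} + v{\left(11 \right)}\right) \left(-421\right) = \left(- \frac{98}{11 + 6} + \frac{3}{5}\right) \left(-421\right) = \left(- \frac{98}{17} + \frac{3}{5}\right) \left(-421\right) = \left(- \frac{439}{85}\right) \left(-421\right) = \frac{184819}{85}$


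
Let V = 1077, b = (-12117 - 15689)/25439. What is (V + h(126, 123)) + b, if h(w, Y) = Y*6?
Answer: 46143979/25439 ≈ 1813.9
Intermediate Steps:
h(w, Y) = 6*Y
b = -27806/25439 (b = -27806*1/25439 = -27806/25439 ≈ -1.0930)
(V + h(126, 123)) + b = (1077 + 6*123) - 27806/25439 = (1077 + 738) - 27806/25439 = 1815 - 27806/25439 = 46143979/25439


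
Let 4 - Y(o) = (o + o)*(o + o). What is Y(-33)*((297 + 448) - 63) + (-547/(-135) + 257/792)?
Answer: -35260548329/11880 ≈ -2.9681e+6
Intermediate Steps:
Y(o) = 4 - 4*o² (Y(o) = 4 - (o + o)*(o + o) = 4 - 2*o*2*o = 4 - 4*o²)
Y(-33)*((297 + 448) - 63) + (-547/(-135) + 257/792) = (4 - 4*(-33)²)*((297 + 448) - 63) + (-547/(-135) + 257/792) = (4 - 4*1089)*(745 - 63) + (-547*(-1/135) + 257*(1/792)) = (4 - 4356)*682 + (547/135 + 257/792) = -4352*682 + 51991/11880 = -2968064 + 51991/11880 = -35260548329/11880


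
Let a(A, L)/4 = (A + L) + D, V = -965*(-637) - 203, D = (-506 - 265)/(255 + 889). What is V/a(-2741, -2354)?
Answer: -175747572/5829451 ≈ -30.148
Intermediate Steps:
D = -771/1144 ≈ -0.67395
V = 614502 (V = 614705 - 203 = 614502)
a(A, L) = -771/286 + 4*A + 4*L (a(A, L) = 4*((A + L) - 771/1144) = 4*(-771/1144 + A + L) = -771/286 + 4*A + 4*L)
V/a(-2741, -2354) = 614502/(-771/286 + 4*(-2741) + 4*(-2354)) = 614502/(-771/286 - 10964 - 9416) = 614502/(-5829451/286) = 614502*(-286/5829451) = -175747572/5829451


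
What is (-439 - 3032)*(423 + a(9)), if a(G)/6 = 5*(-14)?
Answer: -10413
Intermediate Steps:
a(G) = -420 (a(G) = 6*(5*(-14)) = 6*(-70) = -420)
(-439 - 3032)*(423 + a(9)) = (-439 - 3032)*(423 - 420) = -3471*3 = -10413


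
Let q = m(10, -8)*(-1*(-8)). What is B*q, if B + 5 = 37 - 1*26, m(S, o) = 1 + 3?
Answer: 192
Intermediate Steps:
m(S, o) = 4
q = 32 (q = 4*(-1*(-8)) = 4*8 = 32)
B = 6 (B = -5 + (37 - 1*26) = -5 + (37 - 26) = -5 + 11 = 6)
B*q = 6*32 = 192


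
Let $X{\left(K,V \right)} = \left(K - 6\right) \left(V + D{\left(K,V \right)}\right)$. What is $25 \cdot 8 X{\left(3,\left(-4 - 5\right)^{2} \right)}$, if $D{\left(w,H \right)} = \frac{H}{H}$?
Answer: $-49200$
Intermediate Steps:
$D{\left(w,H \right)} = 1$
$X{\left(K,V \right)} = \left(1 + V\right) \left(-6 + K\right)$ ($X{\left(K,V \right)} = \left(K - 6\right) \left(V + 1\right) = \left(-6 + K\right) \left(1 + V\right) = \left(1 + V\right) \left(-6 + K\right)$)
$25 \cdot 8 X{\left(3,\left(-4 - 5\right)^{2} \right)} = 25 \cdot 8 \left(-6 + 3 - 6 \left(-4 - 5\right)^{2} + 3 \left(-4 - 5\right)^{2}\right) = 200 \left(-6 + 3 - 6 \left(-4 - 5\right)^{2} + 3 \left(-4 - 5\right)^{2}\right) = 200 \left(-6 + 3 - 6 \left(-9\right)^{2} + 3 \left(-9\right)^{2}\right) = 200 \left(-6 + 3 - 486 + 3 \cdot 81\right) = 200 \left(-6 + 3 - 486 + 243\right) = 200 \left(-246\right) = -49200$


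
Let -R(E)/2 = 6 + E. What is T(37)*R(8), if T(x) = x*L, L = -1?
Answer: 1036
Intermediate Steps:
R(E) = -12 - 2*E (R(E) = -2*(6 + E) = -12 - 2*E)
T(x) = -x (T(x) = x*(-1) = -x)
T(37)*R(8) = (-1*37)*(-12 - 2*8) = -37*(-12 - 16) = -37*(-28) = 1036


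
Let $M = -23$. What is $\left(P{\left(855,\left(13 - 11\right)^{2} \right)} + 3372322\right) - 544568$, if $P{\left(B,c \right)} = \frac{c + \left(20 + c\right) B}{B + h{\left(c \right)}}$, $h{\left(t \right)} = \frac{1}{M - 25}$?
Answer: $\frac{116049181558}{41039} \approx 2.8278 \cdot 10^{6}$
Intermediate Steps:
$h{\left(t \right)} = - \frac{1}{48}$ ($h{\left(t \right)} = \frac{1}{-23 - 25} = \frac{1}{-48} = - \frac{1}{48}$)
$P{\left(B,c \right)} = \frac{c + B \left(20 + c\right)}{- \frac{1}{48} + B}$ ($P{\left(B,c \right)} = \frac{c + \left(20 + c\right) B}{B - \frac{1}{48}} = \frac{c + B \left(20 + c\right)}{- \frac{1}{48} + B}$)
$\left(P{\left(855,\left(13 - 11\right)^{2} \right)} + 3372322\right) - 544568 = \left(\frac{48 \left(\left(13 - 11\right)^{2} + 20 \cdot 855 + 855 \left(13 - 11\right)^{2}\right)}{-1 + 48 \cdot 855} + 3372322\right) - 544568 = \left(\frac{48 \left(2^{2} + 17100 + 855 \cdot 2^{2}\right)}{-1 + 41040} + 3372322\right) - 544568 = \left(\frac{48 \left(4 + 17100 + 855 \cdot 4\right)}{41039} + 3372322\right) - 544568 = \left(48 \cdot \frac{1}{41039} \left(4 + 17100 + 3420\right) + 3372322\right) - 544568 = \left(48 \cdot \frac{1}{41039} \cdot 20524 + 3372322\right) - 544568 = \left(\frac{985152}{41039} + 3372322\right) - 544568 = \frac{138397707710}{41039} - 544568 = \frac{116049181558}{41039}$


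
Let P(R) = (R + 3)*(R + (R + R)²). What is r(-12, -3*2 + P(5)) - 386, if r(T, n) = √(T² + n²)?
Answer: -386 + 30*√773 ≈ 448.09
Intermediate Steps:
P(R) = (3 + R)*(R + 4*R²) (P(R) = (3 + R)*(R + (2*R)²) = (3 + R)*(R + 4*R²))
r(-12, -3*2 + P(5)) - 386 = √((-12)² + (-3*2 + 5*(3 + 4*5² + 13*5))²) - 386 = √(144 + (-6 + 5*(3 + 4*25 + 65))²) - 386 = √(144 + (-6 + 5*(3 + 100 + 65))²) - 386 = √(144 + (-6 + 5*168)²) - 386 = √(144 + (-6 + 840)²) - 386 = √(144 + 834²) - 386 = √(144 + 695556) - 386 = √695700 - 386 = 30*√773 - 386 = -386 + 30*√773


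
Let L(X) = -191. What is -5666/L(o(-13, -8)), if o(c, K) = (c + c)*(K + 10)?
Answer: 5666/191 ≈ 29.665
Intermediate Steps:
o(c, K) = 2*c*(10 + K) (o(c, K) = (2*c)*(10 + K) = 2*c*(10 + K))
-5666/L(o(-13, -8)) = -5666/(-191) = -5666*(-1/191) = 5666/191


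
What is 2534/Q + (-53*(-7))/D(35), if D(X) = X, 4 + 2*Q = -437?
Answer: -281/315 ≈ -0.89206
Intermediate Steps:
Q = -441/2 (Q = -2 + (½)*(-437) = -2 - 437/2 = -441/2 ≈ -220.50)
2534/Q + (-53*(-7))/D(35) = 2534/(-441/2) - 53*(-7)/35 = 2534*(-2/441) + 371*(1/35) = -724/63 + 53/5 = -281/315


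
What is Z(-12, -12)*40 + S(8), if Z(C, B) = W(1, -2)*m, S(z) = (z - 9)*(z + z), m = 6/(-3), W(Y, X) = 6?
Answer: -496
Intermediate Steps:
m = -2 (m = 6*(-⅓) = -2)
S(z) = 2*z*(-9 + z) (S(z) = (-9 + z)*(2*z) = 2*z*(-9 + z))
Z(C, B) = -12 (Z(C, B) = 6*(-2) = -12)
Z(-12, -12)*40 + S(8) = -12*40 + 2*8*(-9 + 8) = -480 + 2*8*(-1) = -480 - 16 = -496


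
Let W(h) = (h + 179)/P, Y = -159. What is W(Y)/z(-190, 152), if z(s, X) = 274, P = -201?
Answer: -10/27537 ≈ -0.00036315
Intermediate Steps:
W(h) = -179/201 - h/201 (W(h) = (h + 179)/(-201) = (179 + h)*(-1/201) = -179/201 - h/201)
W(Y)/z(-190, 152) = (-179/201 - 1/201*(-159))/274 = (-179/201 + 53/67)*(1/274) = -20/201*1/274 = -10/27537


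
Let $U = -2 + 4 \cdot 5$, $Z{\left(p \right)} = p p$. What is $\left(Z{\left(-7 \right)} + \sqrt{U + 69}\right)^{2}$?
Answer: $\left(49 + \sqrt{87}\right)^{2} \approx 3402.1$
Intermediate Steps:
$Z{\left(p \right)} = p^{2}$
$U = 18$ ($U = -2 + 20 = 18$)
$\left(Z{\left(-7 \right)} + \sqrt{U + 69}\right)^{2} = \left(\left(-7\right)^{2} + \sqrt{18 + 69}\right)^{2} = \left(49 + \sqrt{87}\right)^{2}$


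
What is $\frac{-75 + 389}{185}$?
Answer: $\frac{314}{185} \approx 1.6973$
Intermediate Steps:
$\frac{-75 + 389}{185} = 314 \cdot \frac{1}{185} = \frac{314}{185}$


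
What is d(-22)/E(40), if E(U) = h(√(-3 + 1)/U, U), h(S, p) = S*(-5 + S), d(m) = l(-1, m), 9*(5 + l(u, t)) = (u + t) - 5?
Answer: 58400*√2/(9*(√2 + 200*I)) ≈ 0.32443 - 45.881*I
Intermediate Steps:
l(u, t) = -50/9 + t/9 + u/9 (l(u, t) = -5 + ((u + t) - 5)/9 = -5 + ((t + u) - 5)/9 = -5 + (-5 + t + u)/9 = -5 + (-5/9 + t/9 + u/9) = -50/9 + t/9 + u/9)
d(m) = -17/3 + m/9 (d(m) = -50/9 + m/9 + (⅑)*(-1) = -50/9 + m/9 - ⅑ = -17/3 + m/9)
E(U) = I*√2*(-5 + I*√2/U)/U (E(U) = (√(-3 + 1)/U)*(-5 + √(-3 + 1)/U) = (√(-2)/U)*(-5 + √(-2)/U) = ((I*√2)/U)*(-5 + (I*√2)/U) = (I*√2/U)*(-5 + I*√2/U) = I*√2*(-5 + I*√2/U)/U)
d(-22)/E(40) = (-17/3 + (⅑)*(-22))/(((-2 - 5*I*40*√2)/40²)) = (-17/3 - 22/9)/(((-2 - 200*I*√2)/1600)) = -73/(9*(-1/800 - I*√2/8))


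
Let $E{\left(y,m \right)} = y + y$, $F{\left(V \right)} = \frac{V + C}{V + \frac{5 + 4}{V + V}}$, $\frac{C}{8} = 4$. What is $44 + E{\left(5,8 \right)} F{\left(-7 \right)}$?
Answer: $\frac{1208}{107} \approx 11.29$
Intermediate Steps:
$C = 32$ ($C = 8 \cdot 4 = 32$)
$F{\left(V \right)} = \frac{32 + V}{V + \frac{9}{2 V}}$ ($F{\left(V \right)} = \frac{V + 32}{V + \frac{5 + 4}{V + V}} = \frac{32 + V}{V + \frac{9}{2 V}}$)
$E{\left(y,m \right)} = 2 y$
$44 + E{\left(5,8 \right)} F{\left(-7 \right)} = 44 + 2 \cdot 5 \cdot 2 \left(-7\right) \frac{1}{9 + 2 \left(-7\right)^{2}} \left(32 - 7\right) = 44 + 10 \cdot 2 \left(-7\right) \frac{1}{9 + 2 \cdot 49} \cdot 25 = 44 + 10 \cdot 2 \left(-7\right) \frac{1}{9 + 98} \cdot 25 = 44 + 10 \cdot 2 \left(-7\right) \frac{1}{107} \cdot 25 = 44 + 10 \left(- \frac{350}{107}\right) = 44 - \frac{3500}{107} = \frac{1208}{107}$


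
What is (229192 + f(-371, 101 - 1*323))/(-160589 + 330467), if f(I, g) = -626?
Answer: 114283/84939 ≈ 1.3455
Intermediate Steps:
(229192 + f(-371, 101 - 1*323))/(-160589 + 330467) = (229192 - 626)/(-160589 + 330467) = 228566/169878 = 228566*(1/169878) = 114283/84939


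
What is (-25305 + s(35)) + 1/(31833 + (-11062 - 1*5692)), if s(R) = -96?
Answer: -383021678/15079 ≈ -25401.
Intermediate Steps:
(-25305 + s(35)) + 1/(31833 + (-11062 - 1*5692)) = (-25305 - 96) + 1/(31833 + (-11062 - 1*5692)) = -25401 + 1/(31833 + (-11062 - 5692)) = -25401 + 1/(31833 - 16754) = -25401 + 1/15079 = -383021678/15079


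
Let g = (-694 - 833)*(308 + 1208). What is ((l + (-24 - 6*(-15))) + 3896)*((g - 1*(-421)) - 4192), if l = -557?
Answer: -7895183715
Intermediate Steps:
g = -2314932 (g = -1527*1516 = -2314932)
((l + (-24 - 6*(-15))) + 3896)*((g - 1*(-421)) - 4192) = ((-557 + (-24 - 6*(-15))) + 3896)*((-2314932 - 1*(-421)) - 4192) = ((-557 + (-24 + 90)) + 3896)*((-2314932 + 421) - 4192) = ((-557 + 66) + 3896)*(-2314511 - 4192) = (-491 + 3896)*(-2318703) = 3405*(-2318703) = -7895183715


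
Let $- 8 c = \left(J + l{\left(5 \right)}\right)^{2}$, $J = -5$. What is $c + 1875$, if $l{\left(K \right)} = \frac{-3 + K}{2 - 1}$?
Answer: $\frac{14991}{8} \approx 1873.9$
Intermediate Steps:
$l{\left(K \right)} = -3 + K$ ($l{\left(K \right)} = \frac{-3 + K}{1} = \left(-3 + K\right) 1 = -3 + K$)
$c = - \frac{9}{8}$ ($c = - \frac{\left(-5 + \left(-3 + 5\right)\right)^{2}}{8} = - \frac{\left(-5 + 2\right)^{2}}{8} = - \frac{\left(-3\right)^{2}}{8} = \left(- \frac{1}{8}\right) 9 = - \frac{9}{8} \approx -1.125$)
$c + 1875 = - \frac{9}{8} + 1875 = \frac{14991}{8}$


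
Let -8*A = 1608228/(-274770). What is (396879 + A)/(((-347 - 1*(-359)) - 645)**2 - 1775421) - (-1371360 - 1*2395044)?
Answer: 105385401953385089/27980378640 ≈ 3.7664e+6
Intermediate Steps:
A = 44673/61060 (A = -402057/(2*(-274770)) = -402057*(-1)/(2*274770) = -1/8*(-89346/15265) = 44673/61060 ≈ 0.73162)
(396879 + A)/(((-347 - 1*(-359)) - 645)**2 - 1775421) - (-1371360 - 1*2395044) = (396879 + 44673/61060)/(((-347 - 1*(-359)) - 645)**2 - 1775421) - (-1371360 - 1*2395044) = 24233476413/(61060*(((-347 + 359) - 645)**2 - 1775421)) - (-1371360 - 2395044) = 24233476413/(61060*((12 - 645)**2 - 1775421)) - 1*(-3766404) = 24233476413/(61060*((-633)**2 - 1775421)) + 3766404 = 24233476413/(61060*(400689 - 1775421)) + 3766404 = (24233476413/61060)/(-1374732) + 3766404 = (24233476413/61060)*(-1/1374732) + 3766404 = -8077825471/27980378640 + 3766404 = 105385401953385089/27980378640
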